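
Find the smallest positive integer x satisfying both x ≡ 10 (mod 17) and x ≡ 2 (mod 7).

x ≡ 2 (mod 7) gives x ∈ {2, 9, 16, 23, 30, 37, 44}.
The first of these with x mod 17 = 10 is 44.

44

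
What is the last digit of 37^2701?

7

The units digit of 37^n cycles with period 4: 7, 9, 3, 1, …
2701 leaves remainder 1 on division by 4, so 37^2701 ends in 7.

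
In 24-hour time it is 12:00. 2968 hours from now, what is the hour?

4

Dividing 2968 by 24 gives quotient 123 and remainder 16.
(12 + 16) mod 24 = 4.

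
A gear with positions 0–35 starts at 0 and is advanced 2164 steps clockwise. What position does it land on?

2164 − 60·36 = 4, so 2164 ≡ 4 (mod 36).
(0 + 4) mod 36 = 4.

4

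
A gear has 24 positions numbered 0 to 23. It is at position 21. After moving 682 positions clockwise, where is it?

Dividing 682 by 24 gives quotient 28 and remainder 10.
(21 + 10) mod 24 = 7.

7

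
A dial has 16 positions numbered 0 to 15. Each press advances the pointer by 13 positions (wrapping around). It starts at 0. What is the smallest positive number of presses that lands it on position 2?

The inverse of 13 mod 16 is 5 (since 13·5 = 65 ≡ 1).
Multiplying both sides by 5: x ≡ 5·2 = 10 ≡ 10 (mod 16).

10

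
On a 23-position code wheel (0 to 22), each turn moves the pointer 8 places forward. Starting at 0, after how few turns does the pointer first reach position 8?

1

8⁻¹ ≡ 3 (mod 23) because 8·3 = 24 = 1·23 + 1.
Multiplying both sides by 3: x ≡ 3·8 = 24 ≡ 1 (mod 23).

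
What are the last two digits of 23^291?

27

By repeated squaring mod 100: 23^1≡23, 23^2≡29, 23^4≡41, 23^8≡81, 23^16≡61, 23^32≡21, 23^64≡41, 23^128≡81, 23^256≡61.
Since 291 = 1 + 2 + 32 + 256 in binary, 23^291 ≡ 23·29·21·61 ≡ 27 (mod 100).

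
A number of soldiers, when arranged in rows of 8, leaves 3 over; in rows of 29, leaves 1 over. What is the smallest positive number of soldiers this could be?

59

Since 29·5 ≡ 1 (mod 8), take x = 1 + 29·((3−1)·5 mod 8) = 1 + 29·2 = 59.
Check: 59 mod 8 = 3, 59 mod 29 = 1.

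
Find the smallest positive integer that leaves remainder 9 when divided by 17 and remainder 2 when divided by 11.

x ≡ 2 (mod 11) gives x ∈ {2, 13, 24, 35, 46, 57, 68, 79, …}.
The first of these with x mod 17 = 9 is 145.

145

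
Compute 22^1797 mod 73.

51

Square-and-reduce mod 73: 22^1≡22, 22^2≡46, 22^4≡72, 22^8≡1, 22^16≡1, 22^32≡1, 22^64≡1, 22^128≡1, 22^256≡1, 22^512≡1, 22^1024≡1.
Since 1797 = 1 + 4 + 256 + 512 + 1024 in binary, 22^1797 ≡ 22·72·1·1·1 ≡ 51 (mod 73).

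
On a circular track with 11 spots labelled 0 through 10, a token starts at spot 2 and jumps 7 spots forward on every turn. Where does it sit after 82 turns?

82·7 = 574.
574 − 52·11 = 2, so 574 ≡ 2 (mod 11).
(2 + 2) mod 11 = 4.

4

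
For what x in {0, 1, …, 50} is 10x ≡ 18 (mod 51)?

10⁻¹ ≡ 46 (mod 51) because 10·46 = 460 = 9·51 + 1.
So x ≡ 46·18 = 828 ≡ 12 (mod 51).
Check: 10·12 = 120 = 2·51 + 18.

12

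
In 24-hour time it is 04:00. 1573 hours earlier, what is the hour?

15

1573 − 65·24 = 13, so 1573 ≡ 13 (mod 24).
(4 − 13) mod 24 = 15.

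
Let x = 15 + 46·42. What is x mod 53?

46·42 = 1932.
1932 = 36·53 + 24, so 1932 mod 53 = 24.
(15 + 24) mod 53 = 39.

39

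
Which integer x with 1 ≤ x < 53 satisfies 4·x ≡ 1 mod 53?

40

53 = 13·4 + 1
4 = 4·1 + 0
Back-substituting gives 4·40 ≡ 1 (mod 53).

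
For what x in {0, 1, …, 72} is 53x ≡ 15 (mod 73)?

54

The inverse of 53 mod 73 is 62 (since 53·62 = 3286 ≡ 1).
So x ≡ 62·15 = 930 ≡ 54 (mod 73).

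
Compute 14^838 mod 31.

28

Square-and-reduce mod 31: 14^1≡14, 14^2≡10, 14^4≡7, 14^8≡18, 14^16≡14, 14^32≡10, 14^64≡7, 14^128≡18, 14^256≡14, 14^512≡10.
Since 838 = 2 + 4 + 64 + 256 + 512 in binary, 14^838 ≡ 10·7·7·14·10 ≡ 28 (mod 31).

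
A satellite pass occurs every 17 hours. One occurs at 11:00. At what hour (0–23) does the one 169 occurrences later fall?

169·17 = 2873.
2873 = 119·24 + 17, so 2873 mod 24 = 17.
(11 + 17) mod 24 = 4.

4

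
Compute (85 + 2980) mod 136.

2980 − 21·136 = 124, so 2980 ≡ 124 (mod 136).
(85 + 124) mod 136 = 73.

73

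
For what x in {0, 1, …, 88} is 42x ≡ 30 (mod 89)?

77

The inverse of 42 mod 89 is 53 (since 42·53 = 2226 ≡ 1).
Multiplying both sides by 53: x ≡ 53·30 = 1590 ≡ 77 (mod 89).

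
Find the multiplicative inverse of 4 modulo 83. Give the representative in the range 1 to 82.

21

83 = 20·4 + 3
4 = 1·3 + 1
3 = 3·1 + 0
Back-substituting gives 4·21 ≡ 1 (mod 83).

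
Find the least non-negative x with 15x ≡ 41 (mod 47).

9

15⁻¹ ≡ 22 (mod 47) because 15·22 = 330 = 7·47 + 1.
Multiplying both sides by 22: x ≡ 22·41 = 902 ≡ 9 (mod 47).
Check: 15·9 = 135 = 2·47 + 41.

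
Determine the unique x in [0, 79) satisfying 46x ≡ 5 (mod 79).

46⁻¹ ≡ 67 (mod 79) because 46·67 = 3082 = 39·79 + 1.
Multiplying both sides by 67: x ≡ 67·5 = 335 ≡ 19 (mod 79).
Check: 46·19 = 874 = 11·79 + 5.

19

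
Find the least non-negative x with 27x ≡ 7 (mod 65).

27⁻¹ ≡ 53 (mod 65) because 27·53 = 1431 = 22·65 + 1.
So x ≡ 53·7 = 371 ≡ 46 (mod 65).

46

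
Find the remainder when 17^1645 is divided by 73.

By repeated squaring mod 73: 17^1≡17, 17^2≡70, 17^4≡9, 17^8≡8, 17^16≡64, 17^32≡8, 17^64≡64, 17^128≡8, 17^256≡64, 17^512≡8, 17^1024≡64.
1645 = 1 + 4 + 8 + 32 + 64 + 512 + 1024, so 17^1645 ≡ 17·9·8·8·64·8·64 ≡ 56 (mod 73).

56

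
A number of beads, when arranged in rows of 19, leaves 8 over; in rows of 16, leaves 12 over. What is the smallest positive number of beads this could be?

236

Since 16·6 ≡ 1 (mod 19), take x = 12 + 16·((8−12)·6 mod 19) = 12 + 16·14 = 236.
Check: 236 mod 19 = 8, 236 mod 16 = 12.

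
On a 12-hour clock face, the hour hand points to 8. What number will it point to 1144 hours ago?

1144 mod 12 = 4 (since 95·12 = 1140).
8 − 4 → 4 on a 12-hour dial.

4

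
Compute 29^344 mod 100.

81

By repeated squaring mod 100: 29^1≡29, 29^2≡41, 29^4≡81, 29^8≡61, 29^16≡21, 29^32≡41, 29^64≡81, 29^128≡61, 29^256≡21.
Since 344 = 8 + 16 + 64 + 256 in binary, 29^344 ≡ 61·21·81·21 ≡ 81 (mod 100).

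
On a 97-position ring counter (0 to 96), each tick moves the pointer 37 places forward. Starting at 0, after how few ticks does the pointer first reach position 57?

33

The inverse of 37 mod 97 is 21 (since 37·21 = 777 ≡ 1).
Multiplying both sides by 21: x ≡ 21·57 = 1197 ≡ 33 (mod 97).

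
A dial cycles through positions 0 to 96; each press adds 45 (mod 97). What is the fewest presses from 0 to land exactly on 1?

45·69 = 3105 = 32·97 + 1, so 45⁻¹ ≡ 69 (mod 97).

69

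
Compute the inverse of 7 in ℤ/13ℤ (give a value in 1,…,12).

2

13 = 1·7 + 6
7 = 1·6 + 1
6 = 6·1 + 0
Back-substituting gives 7·2 ≡ 1 (mod 13).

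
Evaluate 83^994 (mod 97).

By repeated squaring mod 97: 83^1≡83, 83^2≡2, 83^4≡4, 83^8≡16, 83^16≡62, 83^32≡61, 83^64≡35, 83^128≡61, 83^256≡35, 83^512≡61.
Since 994 = 2 + 32 + 64 + 128 + 256 + 512 in binary, 83^994 ≡ 2·61·35·61·35·61 ≡ 25 (mod 97).

25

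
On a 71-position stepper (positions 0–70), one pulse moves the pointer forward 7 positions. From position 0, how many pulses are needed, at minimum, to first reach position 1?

61

7·61 = 427 = 6·71 + 1, so 7⁻¹ ≡ 61 (mod 71).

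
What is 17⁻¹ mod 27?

17·8 = 136 = 5·27 + 1, so 17⁻¹ ≡ 8 (mod 27).

8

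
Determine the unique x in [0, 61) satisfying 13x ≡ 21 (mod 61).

11

13⁻¹ ≡ 47 (mod 61) because 13·47 = 611 = 10·61 + 1.
So x ≡ 47·21 = 987 ≡ 11 (mod 61).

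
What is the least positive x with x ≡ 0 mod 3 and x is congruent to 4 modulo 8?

12

x ≡ 0 (mod 3) gives x ∈ {0, 3, 6, 9, 12}.
The first of these with x mod 8 = 4 is 12.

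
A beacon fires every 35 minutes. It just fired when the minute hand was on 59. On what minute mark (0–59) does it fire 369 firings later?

369·35 = 12915.
12915 mod 60 = 15 (since 215·60 = 12900).
(59 + 15) mod 60 = 14.

14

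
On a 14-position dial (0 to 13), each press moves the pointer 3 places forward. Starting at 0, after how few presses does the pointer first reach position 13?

9

3⁻¹ ≡ 5 (mod 14) because 3·5 = 15 = 1·14 + 1.
Multiplying both sides by 5: x ≡ 5·13 = 65 ≡ 9 (mod 14).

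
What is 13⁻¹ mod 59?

50

13·50 = 650 = 11·59 + 1, so 13⁻¹ ≡ 50 (mod 59).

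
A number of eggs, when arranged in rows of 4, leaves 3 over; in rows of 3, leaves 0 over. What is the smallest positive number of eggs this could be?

3

Since 3·3 ≡ 1 (mod 4), take x = 0 + 3·((3−0)·3 mod 4) = 0 + 3·1 = 3.
Check: 3 mod 4 = 3, 3 mod 3 = 0.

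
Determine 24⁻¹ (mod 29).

24·23 = 552 = 19·29 + 1, so 24⁻¹ ≡ 23 (mod 29).

23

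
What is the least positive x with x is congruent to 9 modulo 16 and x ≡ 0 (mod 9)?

x ≡ 0 (mod 9) gives x ∈ {0, 9}.
The first of these with x mod 16 = 9 is 9.

9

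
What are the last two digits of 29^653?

89

Successive squares of 29 mod 100: 29^1≡29, 29^2≡41, 29^4≡81, 29^8≡61, 29^16≡21, 29^32≡41, 29^64≡81, 29^128≡61, 29^256≡21, 29^512≡41.
653 = 1 + 4 + 8 + 128 + 512, so 29^653 ≡ 29·81·61·61·41 ≡ 89 (mod 100).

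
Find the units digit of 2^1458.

4

Powers of 2 mod 10 repeat with period 4: 2, 4, 8, 6.
1458 leaves remainder 2 on division by 4, so 2^1458 ends in 4.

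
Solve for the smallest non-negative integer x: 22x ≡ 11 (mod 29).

The inverse of 22 mod 29 is 4 (since 22·4 = 88 ≡ 1).
Multiplying both sides by 4: x ≡ 4·11 = 44 ≡ 15 (mod 29).

15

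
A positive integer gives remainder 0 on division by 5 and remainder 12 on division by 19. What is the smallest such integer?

x ≡ 0 (mod 5) gives x ∈ {0, 5, 10, 15, 20, 25, 30, 35, …}.
The first of these with x mod 19 = 12 is 50.

50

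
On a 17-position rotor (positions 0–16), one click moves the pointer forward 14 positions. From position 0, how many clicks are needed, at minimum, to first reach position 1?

17 = 1·14 + 3
14 = 4·3 + 2
3 = 1·2 + 1
2 = 2·1 + 0
Back-substituting gives 14·11 ≡ 1 (mod 17).

11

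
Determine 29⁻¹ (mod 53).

29·11 = 319 = 6·53 + 1, so 29⁻¹ ≡ 11 (mod 53).

11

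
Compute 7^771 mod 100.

43

By repeated squaring mod 100: 7^1≡7, 7^2≡49, 7^4≡1, 7^8≡1, 7^16≡1, 7^32≡1, 7^64≡1, 7^128≡1, 7^256≡1, 7^512≡1.
Since 771 = 1 + 2 + 256 + 512 in binary, 7^771 ≡ 7·49·1·1 ≡ 43 (mod 100).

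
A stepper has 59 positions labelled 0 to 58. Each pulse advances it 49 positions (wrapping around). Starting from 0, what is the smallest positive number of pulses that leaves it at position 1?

59 = 1·49 + 10
49 = 4·10 + 9
10 = 1·9 + 1
9 = 9·1 + 0
Back-substituting gives 49·53 ≡ 1 (mod 59).

53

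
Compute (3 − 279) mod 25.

24

279 mod 25 = 4 (since 11·25 = 275).
(3 − 4) mod 25 = 24.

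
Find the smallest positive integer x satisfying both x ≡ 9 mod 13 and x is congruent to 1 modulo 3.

22

Since 3·9 ≡ 1 (mod 13), take x = 1 + 3·((9−1)·9 mod 13) = 1 + 3·7 = 22.
Check: 22 mod 13 = 9, 22 mod 3 = 1.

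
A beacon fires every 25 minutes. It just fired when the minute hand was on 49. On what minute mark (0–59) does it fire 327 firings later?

4

327·25 = 8175.
8175 mod 60 = 15 (since 136·60 = 8160).
(49 + 15) mod 60 = 4.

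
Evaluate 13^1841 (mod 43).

By repeated squaring mod 43: 13^1≡13, 13^2≡40, 13^4≡9, 13^8≡38, 13^16≡25, 13^32≡23, 13^64≡13, 13^128≡40, 13^256≡9, 13^512≡38, 13^1024≡25.
Since 1841 = 1 + 16 + 32 + 256 + 512 + 1024 in binary, 13^1841 ≡ 13·25·23·9·38·25 ≡ 6 (mod 43).

6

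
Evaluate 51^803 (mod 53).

20

Square-and-reduce mod 53: 51^1≡51, 51^2≡4, 51^4≡16, 51^8≡44, 51^16≡28, 51^32≡42, 51^64≡15, 51^128≡13, 51^256≡10, 51^512≡47.
Since 803 = 1 + 2 + 32 + 256 + 512 in binary, 51^803 ≡ 51·4·42·10·47 ≡ 20 (mod 53).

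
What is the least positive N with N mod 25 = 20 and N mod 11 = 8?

195

Since 11·16 ≡ 1 (mod 25), take x = 8 + 11·((20−8)·16 mod 25) = 8 + 11·17 = 195.
Check: 195 mod 25 = 20, 195 mod 11 = 8.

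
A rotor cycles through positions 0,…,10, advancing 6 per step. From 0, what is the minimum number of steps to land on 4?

The inverse of 6 mod 11 is 2 (since 6·2 = 12 ≡ 1).
So x ≡ 2·4 = 8 ≡ 8 (mod 11).

8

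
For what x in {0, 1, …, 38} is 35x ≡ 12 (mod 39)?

The inverse of 35 mod 39 is 29 (since 35·29 = 1015 ≡ 1).
Multiplying both sides by 29: x ≡ 29·12 = 348 ≡ 36 (mod 39).

36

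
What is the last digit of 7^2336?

1

The units digit of 7^n cycles with period 4: 7, 9, 3, 1, …
2336 mod 4 = 0, so the last digit matches 7^4 = 1.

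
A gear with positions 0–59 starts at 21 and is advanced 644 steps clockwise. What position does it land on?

5

644 = 10·60 + 44, so 644 mod 60 = 44.
(21 + 44) mod 60 = 5.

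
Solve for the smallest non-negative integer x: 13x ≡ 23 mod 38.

13⁻¹ ≡ 3 (mod 38) because 13·3 = 39 = 1·38 + 1.
Multiplying both sides by 3: x ≡ 3·23 = 69 ≡ 31 (mod 38).

31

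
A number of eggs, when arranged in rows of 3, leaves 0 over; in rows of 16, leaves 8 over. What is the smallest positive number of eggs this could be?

x ≡ 0 (mod 3) gives x ∈ {0, 3, 6, 9, 12, 15, 18, 21, …}.
The first of these with x mod 16 = 8 is 24.

24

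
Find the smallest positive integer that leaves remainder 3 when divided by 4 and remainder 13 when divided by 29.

x ≡ 3 (mod 4) gives x ∈ {3, 7, 11, 15, 19, 23, 27, 31, …}.
The first of these with x mod 29 = 13 is 71.

71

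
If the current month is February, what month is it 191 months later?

191 mod 12 = 11 (since 15·12 = 180).
February + 11 months → January.

January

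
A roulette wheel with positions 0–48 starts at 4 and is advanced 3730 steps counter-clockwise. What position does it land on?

Dividing 3730 by 49 gives quotient 76 and remainder 6.
(4 − 6) mod 49 = 47.

47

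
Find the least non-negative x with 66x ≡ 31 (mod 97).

96

The inverse of 66 mod 97 is 25 (since 66·25 = 1650 ≡ 1).
Multiplying both sides by 25: x ≡ 25·31 = 775 ≡ 96 (mod 97).
Check: 66·96 = 6336 = 65·97 + 31.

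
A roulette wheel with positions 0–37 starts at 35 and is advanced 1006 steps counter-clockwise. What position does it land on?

17

1006 mod 38 = 18 (since 26·38 = 988).
(35 − 18) mod 38 = 17.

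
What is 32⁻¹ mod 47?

25

32·25 = 800 = 17·47 + 1, so 32⁻¹ ≡ 25 (mod 47).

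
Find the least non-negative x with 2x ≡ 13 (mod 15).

The inverse of 2 mod 15 is 8 (since 2·8 = 16 ≡ 1).
So x ≡ 8·13 = 104 ≡ 14 (mod 15).
Check: 2·14 = 28 = 1·15 + 13.

14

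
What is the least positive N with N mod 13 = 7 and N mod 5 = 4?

x ≡ 4 (mod 5) gives x ∈ {4, 9, 14, 19, 24, 29, 34, 39, …}.
The first of these with x mod 13 = 7 is 59.

59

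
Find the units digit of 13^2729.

The units digit of 13^n cycles with period 4: 3, 9, 7, 1, …
2729 mod 4 = 1, so the last digit matches 3^1 = 3.

3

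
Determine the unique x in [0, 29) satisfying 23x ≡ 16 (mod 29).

7

23⁻¹ ≡ 24 (mod 29) because 23·24 = 552 = 19·29 + 1.
So x ≡ 24·16 = 384 ≡ 7 (mod 29).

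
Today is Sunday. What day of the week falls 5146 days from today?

Monday

5146 mod 7 = 1 (since 735·7 = 5145).
Sunday + 1 day → Monday.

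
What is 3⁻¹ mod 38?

38 = 12·3 + 2
3 = 1·2 + 1
2 = 2·1 + 0
Back-substituting gives 3·13 ≡ 1 (mod 38).

13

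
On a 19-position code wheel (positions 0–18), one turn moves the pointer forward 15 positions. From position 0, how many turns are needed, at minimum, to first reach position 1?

19 = 1·15 + 4
15 = 3·4 + 3
4 = 1·3 + 1
3 = 3·1 + 0
Back-substituting gives 15·14 ≡ 1 (mod 19).

14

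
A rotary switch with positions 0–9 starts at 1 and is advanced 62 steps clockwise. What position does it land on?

3

62 − 6·10 = 2, so 62 ≡ 2 (mod 10).
(1 + 2) mod 10 = 3.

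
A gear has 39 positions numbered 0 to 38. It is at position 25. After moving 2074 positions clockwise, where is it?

2074 = 53·39 + 7, so 2074 mod 39 = 7.
(25 + 7) mod 39 = 32.

32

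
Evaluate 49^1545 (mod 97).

By repeated squaring mod 97: 49^1≡49, 49^2≡73, 49^4≡91, 49^8≡36, 49^16≡35, 49^32≡61, 49^64≡35, 49^128≡61, 49^256≡35, 49^512≡61, 49^1024≡35.
Since 1545 = 1 + 8 + 512 + 1024 in binary, 49^1545 ≡ 49·36·61·35 ≡ 18 (mod 97).

18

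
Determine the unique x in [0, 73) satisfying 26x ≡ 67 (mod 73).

26⁻¹ ≡ 59 (mod 73) because 26·59 = 1534 = 21·73 + 1.
So x ≡ 59·67 = 3953 ≡ 11 (mod 73).

11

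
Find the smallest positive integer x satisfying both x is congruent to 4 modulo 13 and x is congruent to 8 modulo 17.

212

x ≡ 4 (mod 13) gives x ∈ {4, 17, 30, 43, 56, 69, 82, 95, …}.
The first of these with x mod 17 = 8 is 212.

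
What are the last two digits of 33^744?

21

By repeated squaring mod 100: 33^1≡33, 33^2≡89, 33^4≡21, 33^8≡41, 33^16≡81, 33^32≡61, 33^64≡21, 33^128≡41, 33^256≡81, 33^512≡61.
744 = 8 + 32 + 64 + 128 + 512, so 33^744 ≡ 41·61·21·41·61 ≡ 21 (mod 100).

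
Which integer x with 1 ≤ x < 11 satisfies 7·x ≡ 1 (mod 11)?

11 = 1·7 + 4
7 = 1·4 + 3
4 = 1·3 + 1
3 = 3·1 + 0
Back-substituting gives 7·8 ≡ 1 (mod 11).

8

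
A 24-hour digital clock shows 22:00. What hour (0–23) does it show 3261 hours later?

19

3261 = 135·24 + 21, so 3261 mod 24 = 21.
(22 + 21) mod 24 = 19.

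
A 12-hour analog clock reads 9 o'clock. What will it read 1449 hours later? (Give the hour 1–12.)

6

Dividing 1449 by 12 gives quotient 120 and remainder 9.
9 + 9 → 6 on a 12-hour dial.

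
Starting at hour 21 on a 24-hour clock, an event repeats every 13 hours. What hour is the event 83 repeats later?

20

83·13 = 1079.
Dividing 1079 by 24 gives quotient 44 and remainder 23.
(21 + 23) mod 24 = 20.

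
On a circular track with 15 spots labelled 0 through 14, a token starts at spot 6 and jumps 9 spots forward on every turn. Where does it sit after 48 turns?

48·9 = 432.
Dividing 432 by 15 gives quotient 28 and remainder 12.
(6 + 12) mod 15 = 3.

3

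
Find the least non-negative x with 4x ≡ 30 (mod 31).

23

The inverse of 4 mod 31 is 8 (since 4·8 = 32 ≡ 1).
So x ≡ 8·30 = 240 ≡ 23 (mod 31).
Check: 4·23 = 92 = 2·31 + 30.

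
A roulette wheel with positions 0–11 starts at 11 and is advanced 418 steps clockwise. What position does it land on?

9

Dividing 418 by 12 gives quotient 34 and remainder 10.
(11 + 10) mod 12 = 9.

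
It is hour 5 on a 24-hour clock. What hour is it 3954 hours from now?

3954 − 164·24 = 18, so 3954 ≡ 18 (mod 24).
(5 + 18) mod 24 = 23.

23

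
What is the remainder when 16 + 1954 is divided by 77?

1954 = 25·77 + 29, so 1954 mod 77 = 29.
(16 + 29) mod 77 = 45.

45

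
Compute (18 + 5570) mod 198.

5570 mod 198 = 26 (since 28·198 = 5544).
(18 + 26) mod 198 = 44.

44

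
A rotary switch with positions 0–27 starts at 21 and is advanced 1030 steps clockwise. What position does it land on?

15

Dividing 1030 by 28 gives quotient 36 and remainder 22.
(21 + 22) mod 28 = 15.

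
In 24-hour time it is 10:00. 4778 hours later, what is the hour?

4778 − 199·24 = 2, so 4778 ≡ 2 (mod 24).
(10 + 2) mod 24 = 12.

12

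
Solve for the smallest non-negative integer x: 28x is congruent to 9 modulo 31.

28⁻¹ ≡ 10 (mod 31) because 28·10 = 280 = 9·31 + 1.
So x ≡ 10·9 = 90 ≡ 28 (mod 31).

28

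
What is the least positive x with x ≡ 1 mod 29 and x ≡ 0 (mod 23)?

552

x ≡ 0 (mod 23) gives x ∈ {0, 23, 46, 69, 92, 115, 138, 161, …}.
The first of these with x mod 29 = 1 is 552.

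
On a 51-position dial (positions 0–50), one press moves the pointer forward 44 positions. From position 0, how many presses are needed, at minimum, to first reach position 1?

44·29 = 1276 = 25·51 + 1, so 44⁻¹ ≡ 29 (mod 51).

29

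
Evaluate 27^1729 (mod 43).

42

Square-and-reduce mod 43: 27^1≡27, 27^2≡41, 27^4≡4, 27^8≡16, 27^16≡41, 27^32≡4, 27^64≡16, 27^128≡41, 27^256≡4, 27^512≡16, 27^1024≡41.
1729 = 1 + 64 + 128 + 512 + 1024, so 27^1729 ≡ 27·16·41·16·41 ≡ 42 (mod 43).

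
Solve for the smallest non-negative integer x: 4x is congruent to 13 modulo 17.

4⁻¹ ≡ 13 (mod 17) because 4·13 = 52 = 3·17 + 1.
Multiplying both sides by 13: x ≡ 13·13 = 169 ≡ 16 (mod 17).

16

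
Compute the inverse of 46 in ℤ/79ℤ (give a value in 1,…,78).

46·67 = 3082 = 39·79 + 1, so 46⁻¹ ≡ 67 (mod 79).

67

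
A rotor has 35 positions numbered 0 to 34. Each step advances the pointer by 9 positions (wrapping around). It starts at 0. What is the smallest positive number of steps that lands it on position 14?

9⁻¹ ≡ 4 (mod 35) because 9·4 = 36 = 1·35 + 1.
Multiplying both sides by 4: x ≡ 4·14 = 56 ≡ 21 (mod 35).
Check: 9·21 = 189 = 5·35 + 14.

21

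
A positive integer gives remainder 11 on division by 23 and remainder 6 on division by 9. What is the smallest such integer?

x ≡ 6 (mod 9) gives x ∈ {6, 15, 24, 33, 42, 51, 60, 69, …}.
The first of these with x mod 23 = 11 is 195.

195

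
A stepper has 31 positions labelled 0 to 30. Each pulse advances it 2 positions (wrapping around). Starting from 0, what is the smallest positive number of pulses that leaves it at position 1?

16

31 = 15·2 + 1
2 = 2·1 + 0
Back-substituting gives 2·16 ≡ 1 (mod 31).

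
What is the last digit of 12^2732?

The units digit of 12^n cycles with period 4: 2, 4, 8, 6, …
2732 leaves remainder 0 on division by 4, so 12^2732 ends in 6.

6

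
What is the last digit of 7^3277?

7

The units digit of 7^n cycles with period 4: 7, 9, 3, 1, …
3277 mod 4 = 1, so the last digit matches 7^1 = 7.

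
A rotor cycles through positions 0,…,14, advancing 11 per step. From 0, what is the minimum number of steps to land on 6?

6

11⁻¹ ≡ 11 (mod 15) because 11·11 = 121 = 8·15 + 1.
Multiplying both sides by 11: x ≡ 11·6 = 66 ≡ 6 (mod 15).
Check: 11·6 = 66 = 4·15 + 6.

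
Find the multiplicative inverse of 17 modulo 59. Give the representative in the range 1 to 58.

59 = 3·17 + 8
17 = 2·8 + 1
8 = 8·1 + 0
Back-substituting gives 17·7 ≡ 1 (mod 59).

7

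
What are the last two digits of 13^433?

53

Successive squares of 13 mod 100: 13^1≡13, 13^2≡69, 13^4≡61, 13^8≡21, 13^16≡41, 13^32≡81, 13^64≡61, 13^128≡21, 13^256≡41.
Since 433 = 1 + 16 + 32 + 128 + 256 in binary, 13^433 ≡ 13·41·81·21·41 ≡ 53 (mod 100).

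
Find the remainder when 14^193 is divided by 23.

20

By repeated squaring mod 23: 14^1≡14, 14^2≡12, 14^4≡6, 14^8≡13, 14^16≡8, 14^32≡18, 14^64≡2, 14^128≡4.
193 = 1 + 64 + 128, so 14^193 ≡ 14·2·4 ≡ 20 (mod 23).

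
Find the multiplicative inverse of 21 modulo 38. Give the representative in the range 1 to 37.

21·29 = 609 = 16·38 + 1, so 21⁻¹ ≡ 29 (mod 38).

29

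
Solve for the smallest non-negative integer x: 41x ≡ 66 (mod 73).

The inverse of 41 mod 73 is 57 (since 41·57 = 2337 ≡ 1).
So x ≡ 57·66 = 3762 ≡ 39 (mod 73).
Check: 41·39 = 1599 = 21·73 + 66.

39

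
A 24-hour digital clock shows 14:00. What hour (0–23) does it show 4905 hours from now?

23

Dividing 4905 by 24 gives quotient 204 and remainder 9.
(14 + 9) mod 24 = 23.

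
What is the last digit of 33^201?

3

Powers of 3 mod 10 repeat with period 4: 3, 9, 7, 1.
201 mod 4 = 1, so the last digit matches 3^1 = 3.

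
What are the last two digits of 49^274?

By repeated squaring mod 100: 49^1≡49, 49^2≡1, 49^4≡1, 49^8≡1, 49^16≡1, 49^32≡1, 49^64≡1, 49^128≡1, 49^256≡1.
274 = 2 + 16 + 256, so 49^274 ≡ 1·1·1 ≡ 1 (mod 100).

01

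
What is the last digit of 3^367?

7

The units digit of 3^n cycles with period 4: 3, 9, 7, 1, …
367 mod 4 = 3, so the last digit matches 3^3 = 7.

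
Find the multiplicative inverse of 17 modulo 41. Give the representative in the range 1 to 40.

17·29 = 493 = 12·41 + 1, so 17⁻¹ ≡ 29 (mod 41).

29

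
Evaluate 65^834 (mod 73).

1

By repeated squaring mod 73: 65^1≡65, 65^2≡64, 65^4≡8, 65^8≡64, 65^16≡8, 65^32≡64, 65^64≡8, 65^128≡64, 65^256≡8, 65^512≡64.
834 = 2 + 64 + 256 + 512, so 65^834 ≡ 64·8·8·64 ≡ 1 (mod 73).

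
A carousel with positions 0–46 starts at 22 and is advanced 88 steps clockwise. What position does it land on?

16

Dividing 88 by 47 gives quotient 1 and remainder 41.
(22 + 41) mod 47 = 16.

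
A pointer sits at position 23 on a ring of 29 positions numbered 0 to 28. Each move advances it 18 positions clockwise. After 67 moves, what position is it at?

67·18 = 1206.
1206 = 41·29 + 17, so 1206 mod 29 = 17.
(23 + 17) mod 29 = 11.

11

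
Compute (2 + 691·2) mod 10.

691·2 = 1382.
1382 − 138·10 = 2, so 1382 ≡ 2 (mod 10).
(2 + 2) mod 10 = 4.

4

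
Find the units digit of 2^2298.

Powers of 2 mod 10 repeat with period 4: 2, 4, 8, 6.
2298 leaves remainder 2 on division by 4, so 2^2298 ends in 4.

4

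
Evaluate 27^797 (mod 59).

Successive squares of 27 mod 59: 27^1≡27, 27^2≡21, 27^4≡28, 27^8≡17, 27^16≡53, 27^32≡36, 27^64≡57, 27^128≡4, 27^256≡16, 27^512≡20.
Since 797 = 1 + 4 + 8 + 16 + 256 + 512 in binary, 27^797 ≡ 27·28·17·53·16·20 ≡ 25 (mod 59).

25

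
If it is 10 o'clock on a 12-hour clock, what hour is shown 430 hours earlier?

430 = 35·12 + 10, so 430 mod 12 = 10.
10 − 10 → 12 on a 12-hour dial.

12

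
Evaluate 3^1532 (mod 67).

40

Square-and-reduce mod 67: 3^1≡3, 3^2≡9, 3^4≡14, 3^8≡62, 3^16≡25, 3^32≡22, 3^64≡15, 3^128≡24, 3^256≡40, 3^512≡59, 3^1024≡64.
Since 1532 = 4 + 8 + 16 + 32 + 64 + 128 + 256 + 1024 in binary, 3^1532 ≡ 14·62·25·22·15·24·40·64 ≡ 40 (mod 67).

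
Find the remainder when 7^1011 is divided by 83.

27

Successive squares of 7 mod 83: 7^1≡7, 7^2≡49, 7^4≡77, 7^8≡36, 7^16≡51, 7^32≡28, 7^64≡37, 7^128≡41, 7^256≡21, 7^512≡26.
Since 1011 = 1 + 2 + 16 + 32 + 64 + 128 + 256 + 512 in binary, 7^1011 ≡ 7·49·51·28·37·41·21·26 ≡ 27 (mod 83).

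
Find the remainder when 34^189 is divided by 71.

70

Successive squares of 34 mod 71: 34^1≡34, 34^2≡20, 34^4≡45, 34^8≡37, 34^16≡20, 34^32≡45, 34^64≡37, 34^128≡20.
189 = 1 + 4 + 8 + 16 + 32 + 128, so 34^189 ≡ 34·45·37·20·45·20 ≡ 70 (mod 71).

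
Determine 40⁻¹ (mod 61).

40·29 = 1160 = 19·61 + 1, so 40⁻¹ ≡ 29 (mod 61).

29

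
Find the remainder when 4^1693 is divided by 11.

9

By repeated squaring mod 11: 4^1≡4, 4^2≡5, 4^4≡3, 4^8≡9, 4^16≡4, 4^32≡5, 4^64≡3, 4^128≡9, 4^256≡4, 4^512≡5, 4^1024≡3.
Since 1693 = 1 + 4 + 8 + 16 + 128 + 512 + 1024 in binary, 4^1693 ≡ 4·3·9·4·9·5·3 ≡ 9 (mod 11).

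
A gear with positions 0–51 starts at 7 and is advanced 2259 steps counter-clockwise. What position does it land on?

Dividing 2259 by 52 gives quotient 43 and remainder 23.
(7 − 23) mod 52 = 36.

36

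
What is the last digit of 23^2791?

Powers of 3 mod 10 repeat with period 4: 3, 9, 7, 1.
2791 leaves remainder 3 on division by 4, so 23^2791 ends in 7.

7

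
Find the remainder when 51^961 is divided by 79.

2

By repeated squaring mod 79: 51^1≡51, 51^2≡73, 51^4≡36, 51^8≡32, 51^16≡76, 51^32≡9, 51^64≡2, 51^128≡4, 51^256≡16, 51^512≡19.
Since 961 = 1 + 64 + 128 + 256 + 512 in binary, 51^961 ≡ 51·2·4·16·19 ≡ 2 (mod 79).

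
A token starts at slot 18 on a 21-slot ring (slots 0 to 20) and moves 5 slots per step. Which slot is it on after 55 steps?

20

55·5 = 275.
Dividing 275 by 21 gives quotient 13 and remainder 2.
(18 + 2) mod 21 = 20.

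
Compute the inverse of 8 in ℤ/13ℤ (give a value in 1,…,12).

8·5 = 40 = 3·13 + 1, so 8⁻¹ ≡ 5 (mod 13).

5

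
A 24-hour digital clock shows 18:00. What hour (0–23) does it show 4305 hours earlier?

9

4305 = 179·24 + 9, so 4305 mod 24 = 9.
(18 − 9) mod 24 = 9.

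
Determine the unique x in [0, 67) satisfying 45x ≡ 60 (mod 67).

46

The inverse of 45 mod 67 is 3 (since 45·3 = 135 ≡ 1).
Multiplying both sides by 3: x ≡ 3·60 = 180 ≡ 46 (mod 67).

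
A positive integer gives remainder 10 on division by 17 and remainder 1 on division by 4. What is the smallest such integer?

61

Since 4·13 ≡ 1 (mod 17), take x = 1 + 4·((10−1)·13 mod 17) = 1 + 4·15 = 61.
Check: 61 mod 17 = 10, 61 mod 4 = 1.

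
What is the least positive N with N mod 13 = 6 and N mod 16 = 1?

97

x ≡ 6 (mod 13) gives x ∈ {6, 19, 32, 45, 58, 71, 84, 97}.
The first of these with x mod 16 = 1 is 97.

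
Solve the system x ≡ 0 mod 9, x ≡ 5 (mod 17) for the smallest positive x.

x ≡ 0 (mod 9) gives x ∈ {0, 9, 18, 27, 36, 45, 54, 63, …}.
The first of these with x mod 17 = 5 is 90.

90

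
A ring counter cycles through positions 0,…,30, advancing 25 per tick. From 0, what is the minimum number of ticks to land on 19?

2

The inverse of 25 mod 31 is 5 (since 25·5 = 125 ≡ 1).
So x ≡ 5·19 = 95 ≡ 2 (mod 31).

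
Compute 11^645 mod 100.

51

By repeated squaring mod 100: 11^1≡11, 11^2≡21, 11^4≡41, 11^8≡81, 11^16≡61, 11^32≡21, 11^64≡41, 11^128≡81, 11^256≡61, 11^512≡21.
645 = 1 + 4 + 128 + 512, so 11^645 ≡ 11·41·81·21 ≡ 51 (mod 100).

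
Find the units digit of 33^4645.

Powers of 3 mod 10 repeat with period 4: 3, 9, 7, 1.
4645 mod 4 = 1, so the last digit matches 3^1 = 3.

3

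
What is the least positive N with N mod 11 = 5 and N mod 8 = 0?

16

x ≡ 0 (mod 8) gives x ∈ {0, 8, 16}.
The first of these with x mod 11 = 5 is 16.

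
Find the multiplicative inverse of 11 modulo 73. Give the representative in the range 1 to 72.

20

73 = 6·11 + 7
11 = 1·7 + 4
7 = 1·4 + 3
4 = 1·3 + 1
3 = 3·1 + 0
Back-substituting gives 11·20 ≡ 1 (mod 73).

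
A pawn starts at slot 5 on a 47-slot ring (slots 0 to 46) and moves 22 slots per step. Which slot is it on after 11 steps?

12

11·22 = 242.
242 mod 47 = 7 (since 5·47 = 235).
(5 + 7) mod 47 = 12.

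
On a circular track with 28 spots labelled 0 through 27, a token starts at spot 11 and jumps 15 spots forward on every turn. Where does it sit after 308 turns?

11

308·15 = 4620.
4620 mod 28 = 0 (since 165·28 = 4620).
(11 + 0) mod 28 = 11.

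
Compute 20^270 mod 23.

Successive squares of 20 mod 23: 20^1≡20, 20^2≡9, 20^4≡12, 20^8≡6, 20^16≡13, 20^32≡8, 20^64≡18, 20^128≡2, 20^256≡4.
Since 270 = 2 + 4 + 8 + 256 in binary, 20^270 ≡ 9·12·6·4 ≡ 16 (mod 23).

16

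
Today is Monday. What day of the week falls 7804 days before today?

7804 − 1114·7 = 6, so 7804 ≡ 6 (mod 7).
Monday − 6 days → Tuesday.

Tuesday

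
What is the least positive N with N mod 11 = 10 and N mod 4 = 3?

Since 4·3 ≡ 1 (mod 11), take x = 3 + 4·((10−3)·3 mod 11) = 3 + 4·10 = 43.
Check: 43 mod 11 = 10, 43 mod 4 = 3.

43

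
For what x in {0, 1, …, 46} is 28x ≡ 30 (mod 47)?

The inverse of 28 mod 47 is 42 (since 28·42 = 1176 ≡ 1).
Multiplying both sides by 42: x ≡ 42·30 = 1260 ≡ 38 (mod 47).

38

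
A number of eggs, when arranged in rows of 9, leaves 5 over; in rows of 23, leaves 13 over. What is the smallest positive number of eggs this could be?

59

x ≡ 5 (mod 9) gives x ∈ {5, 14, 23, 32, 41, 50, 59}.
The first of these with x mod 23 = 13 is 59.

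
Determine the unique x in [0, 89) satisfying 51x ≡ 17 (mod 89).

The inverse of 51 mod 89 is 7 (since 51·7 = 357 ≡ 1).
So x ≡ 7·17 = 119 ≡ 30 (mod 89).

30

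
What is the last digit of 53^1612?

Last digits of 3^n: 3, 9, 7, 1 (period 4).
1612 mod 4 = 0, so the last digit matches 3^4 = 1.

1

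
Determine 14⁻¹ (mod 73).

47

73 = 5·14 + 3
14 = 4·3 + 2
3 = 1·2 + 1
2 = 2·1 + 0
Back-substituting gives 14·47 ≡ 1 (mod 73).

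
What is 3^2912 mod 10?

1

Last digits of 3^n: 3, 9, 7, 1 (period 4).
2912 leaves remainder 0 on division by 4, so 3^2912 ends in 1.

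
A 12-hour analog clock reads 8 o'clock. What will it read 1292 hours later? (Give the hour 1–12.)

1292 − 107·12 = 8, so 1292 ≡ 8 (mod 12).
8 + 8 → 4 on a 12-hour dial.

4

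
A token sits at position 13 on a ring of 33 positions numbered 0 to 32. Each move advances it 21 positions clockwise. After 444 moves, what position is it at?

31

444·21 = 9324.
Dividing 9324 by 33 gives quotient 282 and remainder 18.
(13 + 18) mod 33 = 31.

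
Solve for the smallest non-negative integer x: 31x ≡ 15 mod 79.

31⁻¹ ≡ 51 (mod 79) because 31·51 = 1581 = 20·79 + 1.
So x ≡ 51·15 = 765 ≡ 54 (mod 79).

54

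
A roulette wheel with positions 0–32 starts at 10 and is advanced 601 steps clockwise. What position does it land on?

601 mod 33 = 7 (since 18·33 = 594).
(10 + 7) mod 33 = 17.

17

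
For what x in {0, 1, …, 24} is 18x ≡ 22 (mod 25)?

4

The inverse of 18 mod 25 is 7 (since 18·7 = 126 ≡ 1).
So x ≡ 7·22 = 154 ≡ 4 (mod 25).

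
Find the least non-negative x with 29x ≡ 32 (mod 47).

The inverse of 29 mod 47 is 13 (since 29·13 = 377 ≡ 1).
Multiplying both sides by 13: x ≡ 13·32 = 416 ≡ 40 (mod 47).

40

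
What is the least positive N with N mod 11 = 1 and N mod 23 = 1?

1

x ≡ 1 (mod 11) gives x ∈ {1}.
The first of these with x mod 23 = 1 is 1.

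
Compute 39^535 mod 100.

Square-and-reduce mod 100: 39^1≡39, 39^2≡21, 39^4≡41, 39^8≡81, 39^16≡61, 39^32≡21, 39^64≡41, 39^128≡81, 39^256≡61, 39^512≡21.
535 = 1 + 2 + 4 + 16 + 512, so 39^535 ≡ 39·21·41·61·21 ≡ 99 (mod 100).

99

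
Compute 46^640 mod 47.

Square-and-reduce mod 47: 46^1≡46, 46^2≡1, 46^4≡1, 46^8≡1, 46^16≡1, 46^32≡1, 46^64≡1, 46^128≡1, 46^256≡1, 46^512≡1.
Since 640 = 128 + 512 in binary, 46^640 ≡ 1·1 ≡ 1 (mod 47).

1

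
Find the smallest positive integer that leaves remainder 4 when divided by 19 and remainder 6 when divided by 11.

61

x ≡ 6 (mod 11) gives x ∈ {6, 17, 28, 39, 50, 61}.
The first of these with x mod 19 = 4 is 61.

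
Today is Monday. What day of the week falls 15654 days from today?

15654 mod 7 = 2 (since 2236·7 = 15652).
Monday + 2 days → Wednesday.

Wednesday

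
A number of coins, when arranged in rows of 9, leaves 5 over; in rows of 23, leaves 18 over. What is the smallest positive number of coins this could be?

x ≡ 5 (mod 9) gives x ∈ {5, 14, 23, 32, 41}.
The first of these with x mod 23 = 18 is 41.

41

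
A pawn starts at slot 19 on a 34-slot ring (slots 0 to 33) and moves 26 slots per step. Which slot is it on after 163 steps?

7

163·26 = 4238.
4238 mod 34 = 22 (since 124·34 = 4216).
(19 + 22) mod 34 = 7.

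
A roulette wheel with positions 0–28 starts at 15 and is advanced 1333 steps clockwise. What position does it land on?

14

Dividing 1333 by 29 gives quotient 45 and remainder 28.
(15 + 28) mod 29 = 14.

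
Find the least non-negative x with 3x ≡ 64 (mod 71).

45

3⁻¹ ≡ 24 (mod 71) because 3·24 = 72 = 1·71 + 1.
Multiplying both sides by 24: x ≡ 24·64 = 1536 ≡ 45 (mod 71).
Check: 3·45 = 135 = 1·71 + 64.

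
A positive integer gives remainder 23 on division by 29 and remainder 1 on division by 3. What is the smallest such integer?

52

x ≡ 1 (mod 3) gives x ∈ {1, 4, 7, 10, 13, 16, 19, 22, …}.
The first of these with x mod 29 = 23 is 52.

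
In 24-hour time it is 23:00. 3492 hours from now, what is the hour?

3492 − 145·24 = 12, so 3492 ≡ 12 (mod 24).
(23 + 12) mod 24 = 11.

11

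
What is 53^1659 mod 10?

Powers of 3 mod 10 repeat with period 4: 3, 9, 7, 1.
1659 leaves remainder 3 on division by 4, so 53^1659 ends in 7.

7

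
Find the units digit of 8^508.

Powers of 8 mod 10 repeat with period 4: 8, 4, 2, 6.
508 leaves remainder 0 on division by 4, so 8^508 ends in 6.

6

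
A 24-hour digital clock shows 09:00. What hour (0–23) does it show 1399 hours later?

Dividing 1399 by 24 gives quotient 58 and remainder 7.
(9 + 7) mod 24 = 16.

16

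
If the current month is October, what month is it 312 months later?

October

Dividing 312 by 12 gives quotient 26 and remainder 0.
October + 0 months → October.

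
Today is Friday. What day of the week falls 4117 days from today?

4117 mod 7 = 1 (since 588·7 = 4116).
Friday + 1 day → Saturday.

Saturday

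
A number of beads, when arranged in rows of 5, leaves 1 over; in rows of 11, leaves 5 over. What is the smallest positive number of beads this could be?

Since 11·1 ≡ 1 (mod 5), take x = 5 + 11·((1−5)·1 mod 5) = 5 + 11·1 = 16.
Check: 16 mod 5 = 1, 16 mod 11 = 5.

16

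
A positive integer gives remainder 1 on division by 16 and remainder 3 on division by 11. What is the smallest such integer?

113

x ≡ 3 (mod 11) gives x ∈ {3, 14, 25, 36, 47, 58, 69, 80, …}.
The first of these with x mod 16 = 1 is 113.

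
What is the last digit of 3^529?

3

Powers of 3 mod 10 repeat with period 4: 3, 9, 7, 1.
529 leaves remainder 1 on division by 4, so 3^529 ends in 3.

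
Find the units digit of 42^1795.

8

Powers of 2 mod 10 repeat with period 4: 2, 4, 8, 6.
1795 leaves remainder 3 on division by 4, so 42^1795 ends in 8.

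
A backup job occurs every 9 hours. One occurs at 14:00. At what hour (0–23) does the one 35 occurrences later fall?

35·9 = 315.
Dividing 315 by 24 gives quotient 13 and remainder 3.
(14 + 3) mod 24 = 17.

17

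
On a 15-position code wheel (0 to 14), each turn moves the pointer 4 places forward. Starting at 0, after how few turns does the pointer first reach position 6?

4⁻¹ ≡ 4 (mod 15) because 4·4 = 16 = 1·15 + 1.
Multiplying both sides by 4: x ≡ 4·6 = 24 ≡ 9 (mod 15).

9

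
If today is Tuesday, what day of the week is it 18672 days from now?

Friday

18672 = 2667·7 + 3, so 18672 mod 7 = 3.
Tuesday + 3 days → Friday.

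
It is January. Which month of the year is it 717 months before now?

717 − 59·12 = 9, so 717 ≡ 9 (mod 12).
January − 9 months → April.

April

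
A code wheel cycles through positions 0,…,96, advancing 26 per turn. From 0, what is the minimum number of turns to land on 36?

76

26⁻¹ ≡ 56 (mod 97) because 26·56 = 1456 = 15·97 + 1.
So x ≡ 56·36 = 2016 ≡ 76 (mod 97).
Check: 26·76 = 1976 = 20·97 + 36.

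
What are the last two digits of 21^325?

By repeated squaring mod 100: 21^1≡21, 21^2≡41, 21^4≡81, 21^8≡61, 21^16≡21, 21^32≡41, 21^64≡81, 21^128≡61, 21^256≡21.
325 = 1 + 4 + 64 + 256, so 21^325 ≡ 21·81·81·21 ≡ 1 (mod 100).

01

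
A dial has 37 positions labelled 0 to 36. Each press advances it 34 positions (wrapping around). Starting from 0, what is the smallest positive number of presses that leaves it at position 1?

37 = 1·34 + 3
34 = 11·3 + 1
3 = 3·1 + 0
Back-substituting gives 34·12 ≡ 1 (mod 37).

12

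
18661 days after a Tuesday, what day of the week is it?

18661 − 2665·7 = 6, so 18661 ≡ 6 (mod 7).
Tuesday + 6 days → Monday.

Monday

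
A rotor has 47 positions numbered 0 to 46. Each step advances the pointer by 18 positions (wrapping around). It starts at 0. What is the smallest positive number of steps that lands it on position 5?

18⁻¹ ≡ 34 (mod 47) because 18·34 = 612 = 13·47 + 1.
Multiplying both sides by 34: x ≡ 34·5 = 170 ≡ 29 (mod 47).
Check: 18·29 = 522 = 11·47 + 5.

29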